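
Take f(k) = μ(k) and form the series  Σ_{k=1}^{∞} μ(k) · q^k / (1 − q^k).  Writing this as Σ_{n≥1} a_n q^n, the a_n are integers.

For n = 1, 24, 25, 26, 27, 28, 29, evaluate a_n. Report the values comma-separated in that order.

d|1:{1}  Σμ=1=1
[q^24] μ(24)=0,μ(12)=0,μ(8)=0,μ(6)=1,μ(4)=0,μ(3)=-1,μ(2)=-1,μ(1)=1 ⇒ 0
q^25  k|25↦μ(k): 1:1 5:-1 25:0  a_25=0
d|26:{26,13,2,1}  Σμ=1+(-1)+(-1)+1=0
n=27: 27·1 9·3 3·9 1·27  μ→[0+0+(-1)+1]=0
[q^28] μ(1)=1,μ(2)=-1,μ(4)=0,μ(7)=-1,μ(14)=1,μ(28)=0 ⇒ 0
[q^29] μ(1)=1,μ(29)=-1 ⇒ 0

1, 0, 0, 0, 0, 0, 0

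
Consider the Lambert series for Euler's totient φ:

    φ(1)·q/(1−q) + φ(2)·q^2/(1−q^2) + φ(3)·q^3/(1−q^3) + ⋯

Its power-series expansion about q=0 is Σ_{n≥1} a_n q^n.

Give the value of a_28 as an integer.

q^28  k|28↦φ(k): 1:1 2:1 4:2 7:6 14:6 28:12  a_28=28

a_28 = 28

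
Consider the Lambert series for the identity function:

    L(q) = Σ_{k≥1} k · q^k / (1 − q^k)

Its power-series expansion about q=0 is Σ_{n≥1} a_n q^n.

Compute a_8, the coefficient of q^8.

a_8 = 15

n=8: 8·1 4·2 2·4 1·8  f→[8+4+2+1]=15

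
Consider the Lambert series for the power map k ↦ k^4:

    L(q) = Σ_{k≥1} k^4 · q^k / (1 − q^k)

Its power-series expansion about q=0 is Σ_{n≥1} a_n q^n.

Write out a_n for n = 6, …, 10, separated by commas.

1394, 2402, 4369, 6643, 10642

[q^6] f(6)=1296,f(3)=81,f(2)=16,f(1)=1 ⇒ 1394
d|7:{7,1}  Σf=2401+1=2402
d|8:{1,2,4,8}  Σf=1+16+256+4096=4369
d|9:{1,3,9}  Σf=1+81+6561=6643
[q^10] f(10)=10000,f(5)=625,f(2)=16,f(1)=1 ⇒ 10642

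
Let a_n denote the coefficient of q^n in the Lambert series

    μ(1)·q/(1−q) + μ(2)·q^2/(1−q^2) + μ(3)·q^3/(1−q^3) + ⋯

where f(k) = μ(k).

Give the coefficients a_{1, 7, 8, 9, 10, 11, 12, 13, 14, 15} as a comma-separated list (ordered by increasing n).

n=1: 1·1  μ→[1]=1
d|7:{7,1}  Σμ=(-1)+1=0
d|8:{1,2,4,8}  Σμ=1+(-1)+0+0=0
q^9  k|9↦μ(k): 1:1 3:-1 9:0  a_9=0
n=10: 10·1 5·2 2·5 1·10  μ→[1+(-1)+(-1)+1]=0
q^11  k|11↦μ(k): 11:-1 1:1  a_11=0
d|12:{1,2,3,4,6,12}  Σμ=1+(-1)+(-1)+0+1+0=0
n=13: 13·1 1·13  μ→[(-1)+1]=0
n=14: 1·14 2·7 7·2 14·1  μ→[1+(-1)+(-1)+1]=0
[q^15] μ(1)=1,μ(3)=-1,μ(5)=-1,μ(15)=1 ⇒ 0

1, 0, 0, 0, 0, 0, 0, 0, 0, 0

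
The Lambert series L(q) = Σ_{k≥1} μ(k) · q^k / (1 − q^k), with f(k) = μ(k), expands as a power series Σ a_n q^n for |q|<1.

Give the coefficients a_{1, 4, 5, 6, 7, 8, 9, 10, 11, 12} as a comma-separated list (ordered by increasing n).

[q^1] μ(1)=1 ⇒ 1
d|4:{1,2,4}  Σμ=1+(-1)+0=0
q^5  k|5↦μ(k): 5:-1 1:1  a_5=0
n=6: 1·6 2·3 3·2 6·1  μ→[1+(-1)+(-1)+1]=0
d|7:{7,1}  Σμ=(-1)+1=0
d|8:{1,2,4,8}  Σμ=1+(-1)+0+0=0
q^9  k|9↦μ(k): 9:0 3:-1 1:1  a_9=0
[q^10] μ(1)=1,μ(2)=-1,μ(5)=-1,μ(10)=1 ⇒ 0
[q^11] μ(1)=1,μ(11)=-1 ⇒ 0
d|12:{12,6,4,3,2,1}  Σμ=0+1+0+(-1)+(-1)+1=0

1, 0, 0, 0, 0, 0, 0, 0, 0, 0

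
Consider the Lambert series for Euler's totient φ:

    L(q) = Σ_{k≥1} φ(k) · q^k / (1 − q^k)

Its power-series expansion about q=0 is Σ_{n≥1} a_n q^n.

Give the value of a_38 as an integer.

n=38: 38·1 19·2 2·19 1·38  φ→[18+18+1+1]=38

a_38 = 38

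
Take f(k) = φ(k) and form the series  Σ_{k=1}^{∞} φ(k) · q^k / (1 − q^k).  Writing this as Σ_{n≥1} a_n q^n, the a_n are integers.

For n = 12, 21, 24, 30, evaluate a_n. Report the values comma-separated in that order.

q^12  k|12↦φ(k): 1:1 2:1 3:2 4:2 6:2 12:4  a_12=12
q^21  k|21↦φ(k): 21:12 7:6 3:2 1:1  a_21=21
n=24: 24·1 12·2 8·3 6·4 4·6 3·8 2·12 1·24  φ→[8+4+4+2+2+2+1+1]=24
[q^30] φ(30)=8,φ(15)=8,φ(10)=4,φ(6)=2,φ(5)=4,φ(3)=2,φ(2)=1,φ(1)=1 ⇒ 30

12, 21, 24, 30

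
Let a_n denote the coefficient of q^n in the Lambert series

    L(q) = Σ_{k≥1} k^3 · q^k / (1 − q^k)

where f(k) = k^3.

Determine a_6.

a_6 = 252

n=6: 1·6 2·3 3·2 6·1  f→[1+8+27+216]=252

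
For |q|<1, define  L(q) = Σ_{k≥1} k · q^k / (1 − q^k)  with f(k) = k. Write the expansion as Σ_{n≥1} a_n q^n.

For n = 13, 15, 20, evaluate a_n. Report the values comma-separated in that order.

14, 24, 42

d|13:{1,13}  Σf=1+13=14
n=15: 15·1 5·3 3·5 1·15  f→[15+5+3+1]=24
n=20: 1·20 2·10 4·5 5·4 10·2 20·1  f→[1+2+4+5+10+20]=42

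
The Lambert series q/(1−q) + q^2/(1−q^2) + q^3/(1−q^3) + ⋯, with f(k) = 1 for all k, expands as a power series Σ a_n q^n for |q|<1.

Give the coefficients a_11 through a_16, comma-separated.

d|11:{11,1}  Σf=1+1=2
[q^12] f(1)=1,f(2)=1,f(3)=1,f(4)=1,f(6)=1,f(12)=1 ⇒ 6
d|13:{1,13}  Σf=1+1=2
[q^14] f(1)=1,f(2)=1,f(7)=1,f(14)=1 ⇒ 4
d|15:{15,5,3,1}  Σf=1+1+1+1=4
n=16: 1·16 2·8 4·4 8·2 16·1  f→[1+1+1+1+1]=5

2, 6, 2, 4, 4, 5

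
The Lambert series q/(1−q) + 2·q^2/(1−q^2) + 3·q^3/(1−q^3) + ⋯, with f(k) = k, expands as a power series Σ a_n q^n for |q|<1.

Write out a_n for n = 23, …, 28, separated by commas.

q^23  k|23↦f(k): 1:1 23:23  a_23=24
d|24:{1,2,3,4,6,8,12,24}  Σf=1+2+3+4+6+8+12+24=60
[q^25] f(25)=25,f(5)=5,f(1)=1 ⇒ 31
[q^26] f(26)=26,f(13)=13,f(2)=2,f(1)=1 ⇒ 42
q^27  k|27↦f(k): 27:27 9:9 3:3 1:1  a_27=40
[q^28] f(28)=28,f(14)=14,f(7)=7,f(4)=4,f(2)=2,f(1)=1 ⇒ 56

24, 60, 31, 42, 40, 56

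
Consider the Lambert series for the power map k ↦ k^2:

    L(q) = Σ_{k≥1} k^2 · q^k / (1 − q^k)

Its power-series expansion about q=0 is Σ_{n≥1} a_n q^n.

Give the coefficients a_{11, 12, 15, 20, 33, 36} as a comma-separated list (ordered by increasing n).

122, 210, 260, 546, 1220, 1911

d|11:{1,11}  Σf=1+121=122
d|12:{1,2,3,4,6,12}  Σf=1+4+9+16+36+144=210
[q^15] f(1)=1,f(3)=9,f(5)=25,f(15)=225 ⇒ 260
q^20  k|20↦f(k): 20:400 10:100 5:25 4:16 2:4 1:1  a_20=546
[q^33] f(33)=1089,f(11)=121,f(3)=9,f(1)=1 ⇒ 1220
n=36: 1·36 2·18 3·12 4·9 6·6 9·4 12·3 18·2 36·1  f→[1+4+9+16+36+81+144+324+1296]=1911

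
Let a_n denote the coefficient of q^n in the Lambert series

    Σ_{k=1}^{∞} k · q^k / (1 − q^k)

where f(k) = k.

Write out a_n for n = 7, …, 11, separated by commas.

8, 15, 13, 18, 12

[q^7] f(1)=1,f(7)=7 ⇒ 8
n=8: 1·8 2·4 4·2 8·1  f→[1+2+4+8]=15
q^9  k|9↦f(k): 9:9 3:3 1:1  a_9=13
[q^10] f(10)=10,f(5)=5,f(2)=2,f(1)=1 ⇒ 18
d|11:{11,1}  Σf=11+1=12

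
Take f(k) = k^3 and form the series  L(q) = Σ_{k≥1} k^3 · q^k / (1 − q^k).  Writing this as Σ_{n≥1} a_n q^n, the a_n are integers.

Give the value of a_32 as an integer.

d|32:{1,2,4,8,16,32}  Σf=1+8+64+512+4096+32768=37449

a_32 = 37449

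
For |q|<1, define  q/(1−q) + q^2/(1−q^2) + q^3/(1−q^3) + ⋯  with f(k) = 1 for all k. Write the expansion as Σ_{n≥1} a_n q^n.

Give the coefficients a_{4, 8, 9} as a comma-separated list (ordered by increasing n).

3, 4, 3

d|4:{4,2,1}  Σf=1+1+1=3
[q^8] f(8)=1,f(4)=1,f(2)=1,f(1)=1 ⇒ 4
[q^9] f(1)=1,f(3)=1,f(9)=1 ⇒ 3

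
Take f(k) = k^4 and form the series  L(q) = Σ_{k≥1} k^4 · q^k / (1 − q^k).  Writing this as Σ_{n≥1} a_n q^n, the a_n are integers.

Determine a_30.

n=30: 1·30 2·15 3·10 5·6 6·5 10·3 15·2 30·1  f→[1+16+81+625+1296+10000+50625+810000]=872644

a_30 = 872644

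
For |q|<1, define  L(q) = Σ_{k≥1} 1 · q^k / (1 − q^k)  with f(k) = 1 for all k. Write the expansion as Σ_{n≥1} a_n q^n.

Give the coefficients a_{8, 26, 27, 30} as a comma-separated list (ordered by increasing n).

[q^8] f(1)=1,f(2)=1,f(4)=1,f(8)=1 ⇒ 4
n=26: 1·26 2·13 13·2 26·1  f→[1+1+1+1]=4
q^27  k|27↦f(k): 27:1 9:1 3:1 1:1  a_27=4
d|30:{30,15,10,6,5,3,2,1}  Σf=1+1+1+1+1+1+1+1=8

4, 4, 4, 8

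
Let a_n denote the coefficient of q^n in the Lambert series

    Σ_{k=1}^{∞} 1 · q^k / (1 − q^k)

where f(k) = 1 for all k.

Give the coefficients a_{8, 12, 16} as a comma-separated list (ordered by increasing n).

n=8: 8·1 4·2 2·4 1·8  f→[1+1+1+1]=4
[q^12] f(12)=1,f(6)=1,f(4)=1,f(3)=1,f(2)=1,f(1)=1 ⇒ 6
q^16  k|16↦f(k): 16:1 8:1 4:1 2:1 1:1  a_16=5

4, 6, 5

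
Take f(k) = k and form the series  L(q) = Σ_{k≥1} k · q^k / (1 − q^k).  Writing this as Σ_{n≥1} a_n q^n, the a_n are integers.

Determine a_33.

[q^33] f(1)=1,f(3)=3,f(11)=11,f(33)=33 ⇒ 48

a_33 = 48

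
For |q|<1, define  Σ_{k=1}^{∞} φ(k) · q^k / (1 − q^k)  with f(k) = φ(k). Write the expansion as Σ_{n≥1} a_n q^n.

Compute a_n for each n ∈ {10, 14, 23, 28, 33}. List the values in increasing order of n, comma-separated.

q^10  k|10↦φ(k): 1:1 2:1 5:4 10:4  a_10=10
q^14  k|14↦φ(k): 1:1 2:1 7:6 14:6  a_14=14
d|23:{1,23}  Σφ=1+22=23
[q^28] φ(1)=1,φ(2)=1,φ(4)=2,φ(7)=6,φ(14)=6,φ(28)=12 ⇒ 28
q^33  k|33↦φ(k): 33:20 11:10 3:2 1:1  a_33=33

10, 14, 23, 28, 33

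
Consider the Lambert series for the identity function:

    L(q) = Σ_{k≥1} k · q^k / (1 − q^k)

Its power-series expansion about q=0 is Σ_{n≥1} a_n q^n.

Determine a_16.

q^16  k|16↦f(k): 16:16 8:8 4:4 2:2 1:1  a_16=31

a_16 = 31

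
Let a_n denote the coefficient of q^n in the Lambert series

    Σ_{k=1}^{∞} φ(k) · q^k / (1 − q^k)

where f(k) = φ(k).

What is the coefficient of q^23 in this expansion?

[q^23] φ(1)=1,φ(23)=22 ⇒ 23

a_23 = 23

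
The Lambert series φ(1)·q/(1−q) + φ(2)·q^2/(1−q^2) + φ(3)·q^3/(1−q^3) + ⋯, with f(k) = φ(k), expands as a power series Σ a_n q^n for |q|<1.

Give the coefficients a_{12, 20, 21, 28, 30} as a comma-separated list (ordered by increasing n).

n=12: 1·12 2·6 3·4 4·3 6·2 12·1  φ→[1+1+2+2+2+4]=12
d|20:{20,10,5,4,2,1}  Σφ=8+4+4+2+1+1=20
[q^21] φ(21)=12,φ(7)=6,φ(3)=2,φ(1)=1 ⇒ 21
d|28:{1,2,4,7,14,28}  Σφ=1+1+2+6+6+12=28
d|30:{30,15,10,6,5,3,2,1}  Σφ=8+8+4+2+4+2+1+1=30

12, 20, 21, 28, 30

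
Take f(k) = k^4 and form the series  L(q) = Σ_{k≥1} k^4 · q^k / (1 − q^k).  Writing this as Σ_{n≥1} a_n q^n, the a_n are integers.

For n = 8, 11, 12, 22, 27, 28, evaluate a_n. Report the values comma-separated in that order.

4369, 14642, 22386, 248914, 538084, 655746

q^8  k|8↦f(k): 1:1 2:16 4:256 8:4096  a_8=4369
q^11  k|11↦f(k): 11:14641 1:1  a_11=14642
n=12: 1·12 2·6 3·4 4·3 6·2 12·1  f→[1+16+81+256+1296+20736]=22386
q^22  k|22↦f(k): 22:234256 11:14641 2:16 1:1  a_22=248914
d|27:{27,9,3,1}  Σf=531441+6561+81+1=538084
n=28: 1·28 2·14 4·7 7·4 14·2 28·1  f→[1+16+256+2401+38416+614656]=655746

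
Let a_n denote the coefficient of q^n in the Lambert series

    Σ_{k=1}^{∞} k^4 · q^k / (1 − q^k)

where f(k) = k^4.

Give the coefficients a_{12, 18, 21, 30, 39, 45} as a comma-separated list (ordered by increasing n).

d|12:{1,2,3,4,6,12}  Σf=1+16+81+256+1296+20736=22386
n=18: 1·18 2·9 3·6 6·3 9·2 18·1  f→[1+16+81+1296+6561+104976]=112931
q^21  k|21↦f(k): 21:194481 7:2401 3:81 1:1  a_21=196964
d|30:{30,15,10,6,5,3,2,1}  Σf=810000+50625+10000+1296+625+81+16+1=872644
[q^39] f(39)=2313441,f(13)=28561,f(3)=81,f(1)=1 ⇒ 2342084
n=45: 1·45 3·15 5·9 9·5 15·3 45·1  f→[1+81+625+6561+50625+4100625]=4158518

22386, 112931, 196964, 872644, 2342084, 4158518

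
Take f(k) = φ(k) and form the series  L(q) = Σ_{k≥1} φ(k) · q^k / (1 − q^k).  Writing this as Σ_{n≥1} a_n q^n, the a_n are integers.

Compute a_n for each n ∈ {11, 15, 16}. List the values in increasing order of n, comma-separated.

n=11: 1·11 11·1  φ→[1+10]=11
d|15:{15,5,3,1}  Σφ=8+4+2+1=15
q^16  k|16↦φ(k): 16:8 8:4 4:2 2:1 1:1  a_16=16

11, 15, 16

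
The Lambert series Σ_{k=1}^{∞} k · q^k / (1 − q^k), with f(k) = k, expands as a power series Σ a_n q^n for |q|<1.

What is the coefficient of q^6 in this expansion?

a_6 = 12

q^6  k|6↦f(k): 1:1 2:2 3:3 6:6  a_6=12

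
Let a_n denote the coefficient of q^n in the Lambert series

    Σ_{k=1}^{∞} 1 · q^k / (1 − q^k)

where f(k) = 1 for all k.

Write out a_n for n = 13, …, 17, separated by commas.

q^13  k|13↦f(k): 1:1 13:1  a_13=2
q^14  k|14↦f(k): 1:1 2:1 7:1 14:1  a_14=4
q^15  k|15↦f(k): 1:1 3:1 5:1 15:1  a_15=4
d|16:{1,2,4,8,16}  Σf=1+1+1+1+1=5
q^17  k|17↦f(k): 17:1 1:1  a_17=2

2, 4, 4, 5, 2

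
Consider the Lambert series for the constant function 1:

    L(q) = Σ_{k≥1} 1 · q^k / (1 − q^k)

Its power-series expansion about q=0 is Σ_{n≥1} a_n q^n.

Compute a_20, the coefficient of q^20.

a_20 = 6

d|20:{1,2,4,5,10,20}  Σf=1+1+1+1+1+1=6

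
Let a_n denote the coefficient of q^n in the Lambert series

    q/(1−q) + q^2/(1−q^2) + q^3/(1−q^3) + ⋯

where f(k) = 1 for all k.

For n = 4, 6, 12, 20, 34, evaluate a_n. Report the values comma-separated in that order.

d|4:{4,2,1}  Σf=1+1+1=3
n=6: 6·1 3·2 2·3 1·6  f→[1+1+1+1]=4
[q^12] f(12)=1,f(6)=1,f(4)=1,f(3)=1,f(2)=1,f(1)=1 ⇒ 6
q^20  k|20↦f(k): 20:1 10:1 5:1 4:1 2:1 1:1  a_20=6
d|34:{1,2,17,34}  Σf=1+1+1+1=4

3, 4, 6, 6, 4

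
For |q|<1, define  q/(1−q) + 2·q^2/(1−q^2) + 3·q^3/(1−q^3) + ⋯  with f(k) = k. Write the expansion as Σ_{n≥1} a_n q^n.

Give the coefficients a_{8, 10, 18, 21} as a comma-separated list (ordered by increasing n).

q^8  k|8↦f(k): 1:1 2:2 4:4 8:8  a_8=15
n=10: 1·10 2·5 5·2 10·1  f→[1+2+5+10]=18
q^18  k|18↦f(k): 1:1 2:2 3:3 6:6 9:9 18:18  a_18=39
d|21:{21,7,3,1}  Σf=21+7+3+1=32

15, 18, 39, 32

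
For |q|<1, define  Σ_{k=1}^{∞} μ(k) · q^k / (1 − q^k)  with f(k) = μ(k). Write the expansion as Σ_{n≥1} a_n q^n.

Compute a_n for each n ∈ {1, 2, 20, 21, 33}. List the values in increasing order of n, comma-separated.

1, 0, 0, 0, 0

d|1:{1}  Σμ=1=1
n=2: 2·1 1·2  μ→[(-1)+1]=0
n=20: 20·1 10·2 5·4 4·5 2·10 1·20  μ→[0+1+(-1)+0+(-1)+1]=0
q^21  k|21↦μ(k): 21:1 7:-1 3:-1 1:1  a_21=0
q^33  k|33↦μ(k): 33:1 11:-1 3:-1 1:1  a_33=0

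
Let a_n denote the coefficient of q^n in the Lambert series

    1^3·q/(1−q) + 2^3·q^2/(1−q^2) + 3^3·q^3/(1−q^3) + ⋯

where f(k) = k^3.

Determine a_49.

a_49 = 117993

n=49: 1·49 7·7 49·1  f→[1+343+117649]=117993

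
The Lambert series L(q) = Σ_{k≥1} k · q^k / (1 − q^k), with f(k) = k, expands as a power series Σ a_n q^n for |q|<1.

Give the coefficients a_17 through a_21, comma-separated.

18, 39, 20, 42, 32

q^17  k|17↦f(k): 17:17 1:1  a_17=18
d|18:{18,9,6,3,2,1}  Σf=18+9+6+3+2+1=39
n=19: 1·19 19·1  f→[1+19]=20
[q^20] f(20)=20,f(10)=10,f(5)=5,f(4)=4,f(2)=2,f(1)=1 ⇒ 42
q^21  k|21↦f(k): 1:1 3:3 7:7 21:21  a_21=32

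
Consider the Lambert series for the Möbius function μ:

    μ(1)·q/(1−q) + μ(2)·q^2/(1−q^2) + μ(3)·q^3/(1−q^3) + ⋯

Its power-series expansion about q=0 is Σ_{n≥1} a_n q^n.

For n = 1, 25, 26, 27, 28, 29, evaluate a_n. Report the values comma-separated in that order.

n=1: 1·1  μ→[1]=1
d|25:{1,5,25}  Σμ=1+(-1)+0=0
[q^26] μ(26)=1,μ(13)=-1,μ(2)=-1,μ(1)=1 ⇒ 0
q^27  k|27↦μ(k): 1:1 3:-1 9:0 27:0  a_27=0
[q^28] μ(1)=1,μ(2)=-1,μ(4)=0,μ(7)=-1,μ(14)=1,μ(28)=0 ⇒ 0
n=29: 29·1 1·29  μ→[(-1)+1]=0

1, 0, 0, 0, 0, 0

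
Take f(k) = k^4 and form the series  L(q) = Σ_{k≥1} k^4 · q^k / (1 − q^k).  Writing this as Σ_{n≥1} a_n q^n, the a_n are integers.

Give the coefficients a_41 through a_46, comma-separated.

q^41  k|41↦f(k): 1:1 41:2825761  a_41=2825762
n=42: 1·42 2·21 3·14 6·7 7·6 14·3 21·2 42·1  f→[1+16+81+1296+2401+38416+194481+3111696]=3348388
n=43: 43·1 1·43  f→[3418801+1]=3418802
n=44: 1·44 2·22 4·11 11·4 22·2 44·1  f→[1+16+256+14641+234256+3748096]=3997266
d|45:{1,3,5,9,15,45}  Σf=1+81+625+6561+50625+4100625=4158518
n=46: 46·1 23·2 2·23 1·46  f→[4477456+279841+16+1]=4757314

2825762, 3348388, 3418802, 3997266, 4158518, 4757314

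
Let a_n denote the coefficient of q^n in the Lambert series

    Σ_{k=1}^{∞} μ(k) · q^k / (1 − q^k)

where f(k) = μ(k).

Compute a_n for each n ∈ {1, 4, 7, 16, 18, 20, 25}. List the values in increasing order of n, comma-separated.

d|1:{1}  Σμ=1=1
q^4  k|4↦μ(k): 4:0 2:-1 1:1  a_4=0
d|7:{7,1}  Σμ=(-1)+1=0
[q^16] μ(1)=1,μ(2)=-1,μ(4)=0,μ(8)=0,μ(16)=0 ⇒ 0
n=18: 18·1 9·2 6·3 3·6 2·9 1·18  μ→[0+0+1+(-1)+(-1)+1]=0
d|20:{20,10,5,4,2,1}  Σμ=0+1+(-1)+0+(-1)+1=0
[q^25] μ(1)=1,μ(5)=-1,μ(25)=0 ⇒ 0

1, 0, 0, 0, 0, 0, 0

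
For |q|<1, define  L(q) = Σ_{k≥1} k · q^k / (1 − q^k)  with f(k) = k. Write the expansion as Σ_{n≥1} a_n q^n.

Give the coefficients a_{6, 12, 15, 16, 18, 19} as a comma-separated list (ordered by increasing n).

q^6  k|6↦f(k): 1:1 2:2 3:3 6:6  a_6=12
[q^12] f(1)=1,f(2)=2,f(3)=3,f(4)=4,f(6)=6,f(12)=12 ⇒ 28
q^15  k|15↦f(k): 15:15 5:5 3:3 1:1  a_15=24
n=16: 1·16 2·8 4·4 8·2 16·1  f→[1+2+4+8+16]=31
n=18: 1·18 2·9 3·6 6·3 9·2 18·1  f→[1+2+3+6+9+18]=39
q^19  k|19↦f(k): 19:19 1:1  a_19=20

12, 28, 24, 31, 39, 20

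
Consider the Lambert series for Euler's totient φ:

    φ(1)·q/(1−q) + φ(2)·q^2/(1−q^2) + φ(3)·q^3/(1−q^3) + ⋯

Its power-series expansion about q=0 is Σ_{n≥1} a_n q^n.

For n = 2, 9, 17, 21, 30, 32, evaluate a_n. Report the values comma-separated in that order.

[q^2] φ(1)=1,φ(2)=1 ⇒ 2
q^9  k|9↦φ(k): 9:6 3:2 1:1  a_9=9
n=17: 17·1 1·17  φ→[16+1]=17
[q^21] φ(1)=1,φ(3)=2,φ(7)=6,φ(21)=12 ⇒ 21
[q^30] φ(1)=1,φ(2)=1,φ(3)=2,φ(5)=4,φ(6)=2,φ(10)=4,φ(15)=8,φ(30)=8 ⇒ 30
[q^32] φ(1)=1,φ(2)=1,φ(4)=2,φ(8)=4,φ(16)=8,φ(32)=16 ⇒ 32

2, 9, 17, 21, 30, 32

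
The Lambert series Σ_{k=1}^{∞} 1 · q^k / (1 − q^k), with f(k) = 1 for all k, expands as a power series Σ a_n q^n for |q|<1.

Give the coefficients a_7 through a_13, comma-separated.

[q^7] f(7)=1,f(1)=1 ⇒ 2
n=8: 8·1 4·2 2·4 1·8  f→[1+1+1+1]=4
[q^9] f(9)=1,f(3)=1,f(1)=1 ⇒ 3
d|10:{10,5,2,1}  Σf=1+1+1+1=4
[q^11] f(1)=1,f(11)=1 ⇒ 2
q^12  k|12↦f(k): 1:1 2:1 3:1 4:1 6:1 12:1  a_12=6
n=13: 13·1 1·13  f→[1+1]=2

2, 4, 3, 4, 2, 6, 2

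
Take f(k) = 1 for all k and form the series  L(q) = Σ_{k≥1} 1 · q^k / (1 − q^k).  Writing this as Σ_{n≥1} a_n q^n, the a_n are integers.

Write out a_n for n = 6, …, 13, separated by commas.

4, 2, 4, 3, 4, 2, 6, 2

n=6: 1·6 2·3 3·2 6·1  f→[1+1+1+1]=4
n=7: 1·7 7·1  f→[1+1]=2
q^8  k|8↦f(k): 1:1 2:1 4:1 8:1  a_8=4
d|9:{1,3,9}  Σf=1+1+1=3
d|10:{10,5,2,1}  Σf=1+1+1+1=4
[q^11] f(1)=1,f(11)=1 ⇒ 2
n=12: 12·1 6·2 4·3 3·4 2·6 1·12  f→[1+1+1+1+1+1]=6
n=13: 1·13 13·1  f→[1+1]=2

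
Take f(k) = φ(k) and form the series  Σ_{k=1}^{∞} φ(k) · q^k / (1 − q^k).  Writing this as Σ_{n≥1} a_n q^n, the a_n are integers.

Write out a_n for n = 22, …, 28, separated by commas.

[q^22] φ(1)=1,φ(2)=1,φ(11)=10,φ(22)=10 ⇒ 22
[q^23] φ(1)=1,φ(23)=22 ⇒ 23
d|24:{24,12,8,6,4,3,2,1}  Σφ=8+4+4+2+2+2+1+1=24
q^25  k|25↦φ(k): 25:20 5:4 1:1  a_25=25
q^26  k|26↦φ(k): 26:12 13:12 2:1 1:1  a_26=26
d|27:{27,9,3,1}  Σφ=18+6+2+1=27
n=28: 1·28 2·14 4·7 7·4 14·2 28·1  φ→[1+1+2+6+6+12]=28

22, 23, 24, 25, 26, 27, 28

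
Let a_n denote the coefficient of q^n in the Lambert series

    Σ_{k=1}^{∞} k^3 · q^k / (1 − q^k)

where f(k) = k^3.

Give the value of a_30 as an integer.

a_30 = 31752

d|30:{1,2,3,5,6,10,15,30}  Σf=1+8+27+125+216+1000+3375+27000=31752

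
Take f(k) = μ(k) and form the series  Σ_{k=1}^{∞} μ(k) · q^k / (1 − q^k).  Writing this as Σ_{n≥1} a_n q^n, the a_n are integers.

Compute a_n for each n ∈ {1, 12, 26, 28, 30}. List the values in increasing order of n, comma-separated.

d|1:{1}  Σμ=1=1
q^12  k|12↦μ(k): 12:0 6:1 4:0 3:-1 2:-1 1:1  a_12=0
d|26:{1,2,13,26}  Σμ=1+(-1)+(-1)+1=0
d|28:{28,14,7,4,2,1}  Σμ=0+1+(-1)+0+(-1)+1=0
[q^30] μ(1)=1,μ(2)=-1,μ(3)=-1,μ(5)=-1,μ(6)=1,μ(10)=1,μ(15)=1,μ(30)=-1 ⇒ 0

1, 0, 0, 0, 0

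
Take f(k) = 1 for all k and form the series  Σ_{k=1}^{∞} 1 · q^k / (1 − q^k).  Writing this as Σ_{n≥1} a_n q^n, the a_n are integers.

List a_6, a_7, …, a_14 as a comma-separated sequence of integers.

4, 2, 4, 3, 4, 2, 6, 2, 4

d|6:{6,3,2,1}  Σf=1+1+1+1=4
[q^7] f(1)=1,f(7)=1 ⇒ 2
n=8: 8·1 4·2 2·4 1·8  f→[1+1+1+1]=4
q^9  k|9↦f(k): 9:1 3:1 1:1  a_9=3
n=10: 10·1 5·2 2·5 1·10  f→[1+1+1+1]=4
d|11:{11,1}  Σf=1+1=2
n=12: 12·1 6·2 4·3 3·4 2·6 1·12  f→[1+1+1+1+1+1]=6
q^13  k|13↦f(k): 13:1 1:1  a_13=2
q^14  k|14↦f(k): 14:1 7:1 2:1 1:1  a_14=4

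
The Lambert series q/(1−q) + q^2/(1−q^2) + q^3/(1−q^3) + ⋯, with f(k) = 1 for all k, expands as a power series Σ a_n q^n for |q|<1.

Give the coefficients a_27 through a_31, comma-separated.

4, 6, 2, 8, 2

n=27: 27·1 9·3 3·9 1·27  f→[1+1+1+1]=4
[q^28] f(28)=1,f(14)=1,f(7)=1,f(4)=1,f(2)=1,f(1)=1 ⇒ 6
d|29:{1,29}  Σf=1+1=2
n=30: 30·1 15·2 10·3 6·5 5·6 3·10 2·15 1·30  f→[1+1+1+1+1+1+1+1]=8
q^31  k|31↦f(k): 31:1 1:1  a_31=2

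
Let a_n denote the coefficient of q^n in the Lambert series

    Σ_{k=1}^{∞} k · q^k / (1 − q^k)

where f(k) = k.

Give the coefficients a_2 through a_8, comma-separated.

3, 4, 7, 6, 12, 8, 15

q^2  k|2↦f(k): 1:1 2:2  a_2=3
d|3:{3,1}  Σf=3+1=4
d|4:{1,2,4}  Σf=1+2+4=7
d|5:{5,1}  Σf=5+1=6
d|6:{1,2,3,6}  Σf=1+2+3+6=12
q^7  k|7↦f(k): 7:7 1:1  a_7=8
[q^8] f(1)=1,f(2)=2,f(4)=4,f(8)=8 ⇒ 15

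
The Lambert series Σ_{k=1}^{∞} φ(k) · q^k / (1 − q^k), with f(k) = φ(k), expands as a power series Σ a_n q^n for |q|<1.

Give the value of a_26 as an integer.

q^26  k|26↦φ(k): 1:1 2:1 13:12 26:12  a_26=26

a_26 = 26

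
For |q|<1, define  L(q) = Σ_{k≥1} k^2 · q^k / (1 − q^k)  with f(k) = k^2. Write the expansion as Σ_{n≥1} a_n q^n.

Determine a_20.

a_20 = 546

d|20:{1,2,4,5,10,20}  Σf=1+4+16+25+100+400=546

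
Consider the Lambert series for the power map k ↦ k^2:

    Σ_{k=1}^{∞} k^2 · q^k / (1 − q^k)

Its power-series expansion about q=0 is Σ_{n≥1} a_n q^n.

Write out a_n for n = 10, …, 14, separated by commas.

[q^10] f(10)=100,f(5)=25,f(2)=4,f(1)=1 ⇒ 130
n=11: 11·1 1·11  f→[121+1]=122
q^12  k|12↦f(k): 12:144 6:36 4:16 3:9 2:4 1:1  a_12=210
d|13:{13,1}  Σf=169+1=170
[q^14] f(14)=196,f(7)=49,f(2)=4,f(1)=1 ⇒ 250

130, 122, 210, 170, 250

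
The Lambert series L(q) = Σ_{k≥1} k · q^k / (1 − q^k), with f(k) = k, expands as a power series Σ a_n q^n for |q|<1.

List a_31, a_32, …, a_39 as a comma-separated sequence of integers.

d|31:{1,31}  Σf=1+31=32
d|32:{1,2,4,8,16,32}  Σf=1+2+4+8+16+32=63
[q^33] f(33)=33,f(11)=11,f(3)=3,f(1)=1 ⇒ 48
d|34:{1,2,17,34}  Σf=1+2+17+34=54
n=35: 1·35 5·7 7·5 35·1  f→[1+5+7+35]=48
[q^36] f(36)=36,f(18)=18,f(12)=12,f(9)=9,f(6)=6,f(4)=4,f(3)=3,f(2)=2,f(1)=1 ⇒ 91
n=37: 37·1 1·37  f→[37+1]=38
q^38  k|38↦f(k): 38:38 19:19 2:2 1:1  a_38=60
d|39:{1,3,13,39}  Σf=1+3+13+39=56

32, 63, 48, 54, 48, 91, 38, 60, 56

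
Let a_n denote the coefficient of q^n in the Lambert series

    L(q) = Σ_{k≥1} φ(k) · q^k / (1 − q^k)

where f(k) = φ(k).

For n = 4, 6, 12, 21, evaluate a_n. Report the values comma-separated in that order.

[q^4] φ(4)=2,φ(2)=1,φ(1)=1 ⇒ 4
d|6:{1,2,3,6}  Σφ=1+1+2+2=6
q^12  k|12↦φ(k): 12:4 6:2 4:2 3:2 2:1 1:1  a_12=12
n=21: 21·1 7·3 3·7 1·21  φ→[12+6+2+1]=21

4, 6, 12, 21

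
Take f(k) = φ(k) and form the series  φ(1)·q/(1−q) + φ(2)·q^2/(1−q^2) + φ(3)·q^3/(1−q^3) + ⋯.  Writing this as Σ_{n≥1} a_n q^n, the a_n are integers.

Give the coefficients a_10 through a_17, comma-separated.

n=10: 1·10 2·5 5·2 10·1  φ→[1+1+4+4]=10
q^11  k|11↦φ(k): 1:1 11:10  a_11=11
n=12: 12·1 6·2 4·3 3·4 2·6 1·12  φ→[4+2+2+2+1+1]=12
q^13  k|13↦φ(k): 13:12 1:1  a_13=13
d|14:{1,2,7,14}  Σφ=1+1+6+6=14
d|15:{1,3,5,15}  Σφ=1+2+4+8=15
q^16  k|16↦φ(k): 1:1 2:1 4:2 8:4 16:8  a_16=16
q^17  k|17↦φ(k): 17:16 1:1  a_17=17

10, 11, 12, 13, 14, 15, 16, 17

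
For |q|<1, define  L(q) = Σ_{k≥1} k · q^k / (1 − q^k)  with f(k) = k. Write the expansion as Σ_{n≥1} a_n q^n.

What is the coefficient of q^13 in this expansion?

n=13: 1·13 13·1  f→[1+13]=14

a_13 = 14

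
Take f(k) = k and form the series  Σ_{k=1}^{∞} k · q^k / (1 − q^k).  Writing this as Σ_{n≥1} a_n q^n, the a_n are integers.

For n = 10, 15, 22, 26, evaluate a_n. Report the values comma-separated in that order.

18, 24, 36, 42

d|10:{1,2,5,10}  Σf=1+2+5+10=18
d|15:{1,3,5,15}  Σf=1+3+5+15=24
[q^22] f(22)=22,f(11)=11,f(2)=2,f(1)=1 ⇒ 36
q^26  k|26↦f(k): 1:1 2:2 13:13 26:26  a_26=42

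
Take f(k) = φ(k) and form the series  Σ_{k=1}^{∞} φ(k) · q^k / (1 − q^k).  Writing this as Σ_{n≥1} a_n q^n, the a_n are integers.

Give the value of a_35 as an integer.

q^35  k|35↦φ(k): 1:1 5:4 7:6 35:24  a_35=35

a_35 = 35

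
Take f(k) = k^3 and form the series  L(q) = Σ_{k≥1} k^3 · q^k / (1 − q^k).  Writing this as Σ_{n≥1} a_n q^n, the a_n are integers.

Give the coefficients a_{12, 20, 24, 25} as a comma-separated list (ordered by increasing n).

[q^12] f(12)=1728,f(6)=216,f(4)=64,f(3)=27,f(2)=8,f(1)=1 ⇒ 2044
q^20  k|20↦f(k): 1:1 2:8 4:64 5:125 10:1000 20:8000  a_20=9198
d|24:{24,12,8,6,4,3,2,1}  Σf=13824+1728+512+216+64+27+8+1=16380
[q^25] f(25)=15625,f(5)=125,f(1)=1 ⇒ 15751

2044, 9198, 16380, 15751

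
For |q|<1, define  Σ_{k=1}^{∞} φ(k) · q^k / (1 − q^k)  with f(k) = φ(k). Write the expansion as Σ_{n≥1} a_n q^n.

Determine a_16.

q^16  k|16↦φ(k): 1:1 2:1 4:2 8:4 16:8  a_16=16

a_16 = 16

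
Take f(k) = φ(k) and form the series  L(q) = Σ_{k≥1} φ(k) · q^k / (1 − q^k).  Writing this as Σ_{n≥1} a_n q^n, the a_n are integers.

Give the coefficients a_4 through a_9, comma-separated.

d|4:{4,2,1}  Σφ=2+1+1=4
q^5  k|5↦φ(k): 5:4 1:1  a_5=5
n=6: 6·1 3·2 2·3 1·6  φ→[2+2+1+1]=6
[q^7] φ(7)=6,φ(1)=1 ⇒ 7
q^8  k|8↦φ(k): 1:1 2:1 4:2 8:4  a_8=8
n=9: 9·1 3·3 1·9  φ→[6+2+1]=9

4, 5, 6, 7, 8, 9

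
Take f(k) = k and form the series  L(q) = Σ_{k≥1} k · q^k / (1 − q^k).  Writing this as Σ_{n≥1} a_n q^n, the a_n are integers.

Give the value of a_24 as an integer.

n=24: 24·1 12·2 8·3 6·4 4·6 3·8 2·12 1·24  f→[24+12+8+6+4+3+2+1]=60

a_24 = 60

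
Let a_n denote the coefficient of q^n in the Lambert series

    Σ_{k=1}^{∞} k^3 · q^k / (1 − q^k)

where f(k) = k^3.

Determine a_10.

a_10 = 1134

[q^10] f(1)=1,f(2)=8,f(5)=125,f(10)=1000 ⇒ 1134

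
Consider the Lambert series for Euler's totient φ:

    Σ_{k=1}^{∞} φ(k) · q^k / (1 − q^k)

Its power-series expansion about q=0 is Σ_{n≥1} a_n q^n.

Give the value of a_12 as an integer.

n=12: 12·1 6·2 4·3 3·4 2·6 1·12  φ→[4+2+2+2+1+1]=12

a_12 = 12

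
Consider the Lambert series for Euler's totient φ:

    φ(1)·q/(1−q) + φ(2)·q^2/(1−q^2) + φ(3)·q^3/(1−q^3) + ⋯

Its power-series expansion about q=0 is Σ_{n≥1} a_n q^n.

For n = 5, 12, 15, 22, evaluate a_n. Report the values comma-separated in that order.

q^5  k|5↦φ(k): 1:1 5:4  a_5=5
q^12  k|12↦φ(k): 1:1 2:1 3:2 4:2 6:2 12:4  a_12=12
n=15: 1·15 3·5 5·3 15·1  φ→[1+2+4+8]=15
[q^22] φ(1)=1,φ(2)=1,φ(11)=10,φ(22)=10 ⇒ 22

5, 12, 15, 22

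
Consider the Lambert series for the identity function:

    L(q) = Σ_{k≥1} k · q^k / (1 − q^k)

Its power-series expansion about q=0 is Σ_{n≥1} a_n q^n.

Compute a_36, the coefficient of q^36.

a_36 = 91

q^36  k|36↦f(k): 36:36 18:18 12:12 9:9 6:6 4:4 3:3 2:2 1:1  a_36=91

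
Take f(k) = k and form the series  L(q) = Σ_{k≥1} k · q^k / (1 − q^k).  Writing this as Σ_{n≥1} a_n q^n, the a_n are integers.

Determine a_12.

a_12 = 28

[q^12] f(1)=1,f(2)=2,f(3)=3,f(4)=4,f(6)=6,f(12)=12 ⇒ 28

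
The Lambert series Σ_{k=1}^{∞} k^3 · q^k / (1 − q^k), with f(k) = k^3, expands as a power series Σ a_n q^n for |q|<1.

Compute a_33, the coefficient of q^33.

d|33:{33,11,3,1}  Σf=35937+1331+27+1=37296

a_33 = 37296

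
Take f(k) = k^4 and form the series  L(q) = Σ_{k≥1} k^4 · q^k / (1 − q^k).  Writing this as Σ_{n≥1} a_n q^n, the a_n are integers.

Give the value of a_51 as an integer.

d|51:{51,17,3,1}  Σf=6765201+83521+81+1=6848804

a_51 = 6848804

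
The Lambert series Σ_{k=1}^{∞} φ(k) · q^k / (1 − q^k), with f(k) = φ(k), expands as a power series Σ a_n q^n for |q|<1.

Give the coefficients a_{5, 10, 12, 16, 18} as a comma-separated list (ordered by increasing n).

q^5  k|5↦φ(k): 5:4 1:1  a_5=5
q^10  k|10↦φ(k): 10:4 5:4 2:1 1:1  a_10=10
q^12  k|12↦φ(k): 1:1 2:1 3:2 4:2 6:2 12:4  a_12=12
n=16: 16·1 8·2 4·4 2·8 1·16  φ→[8+4+2+1+1]=16
[q^18] φ(1)=1,φ(2)=1,φ(3)=2,φ(6)=2,φ(9)=6,φ(18)=6 ⇒ 18

5, 10, 12, 16, 18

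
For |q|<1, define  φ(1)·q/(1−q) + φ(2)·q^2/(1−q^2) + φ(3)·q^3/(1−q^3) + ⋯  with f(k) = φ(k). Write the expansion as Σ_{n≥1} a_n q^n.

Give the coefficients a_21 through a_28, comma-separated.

d|21:{21,7,3,1}  Σφ=12+6+2+1=21
d|22:{1,2,11,22}  Σφ=1+1+10+10=22
q^23  k|23↦φ(k): 1:1 23:22  a_23=23
d|24:{24,12,8,6,4,3,2,1}  Σφ=8+4+4+2+2+2+1+1=24
d|25:{1,5,25}  Σφ=1+4+20=25
d|26:{1,2,13,26}  Σφ=1+1+12+12=26
q^27  k|27↦φ(k): 1:1 3:2 9:6 27:18  a_27=27
d|28:{1,2,4,7,14,28}  Σφ=1+1+2+6+6+12=28

21, 22, 23, 24, 25, 26, 27, 28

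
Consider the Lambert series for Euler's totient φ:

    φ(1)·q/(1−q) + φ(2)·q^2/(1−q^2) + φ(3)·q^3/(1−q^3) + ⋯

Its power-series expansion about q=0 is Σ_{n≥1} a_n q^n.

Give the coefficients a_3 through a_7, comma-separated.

q^3  k|3↦φ(k): 1:1 3:2  a_3=3
n=4: 1·4 2·2 4·1  φ→[1+1+2]=4
n=5: 5·1 1·5  φ→[4+1]=5
d|6:{6,3,2,1}  Σφ=2+2+1+1=6
d|7:{7,1}  Σφ=6+1=7

3, 4, 5, 6, 7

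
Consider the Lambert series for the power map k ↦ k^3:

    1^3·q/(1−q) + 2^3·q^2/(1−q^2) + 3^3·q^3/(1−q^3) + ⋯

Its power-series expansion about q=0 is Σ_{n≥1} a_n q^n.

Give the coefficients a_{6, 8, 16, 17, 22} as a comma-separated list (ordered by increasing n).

252, 585, 4681, 4914, 11988

n=6: 6·1 3·2 2·3 1·6  f→[216+27+8+1]=252
d|8:{1,2,4,8}  Σf=1+8+64+512=585
[q^16] f(16)=4096,f(8)=512,f(4)=64,f(2)=8,f(1)=1 ⇒ 4681
[q^17] f(17)=4913,f(1)=1 ⇒ 4914
[q^22] f(1)=1,f(2)=8,f(11)=1331,f(22)=10648 ⇒ 11988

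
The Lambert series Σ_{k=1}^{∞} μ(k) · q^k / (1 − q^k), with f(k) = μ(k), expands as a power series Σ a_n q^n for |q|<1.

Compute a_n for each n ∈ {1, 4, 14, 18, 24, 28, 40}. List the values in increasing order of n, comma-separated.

1, 0, 0, 0, 0, 0, 0

[q^1] μ(1)=1 ⇒ 1
q^4  k|4↦μ(k): 4:0 2:-1 1:1  a_4=0
d|14:{1,2,7,14}  Σμ=1+(-1)+(-1)+1=0
d|18:{18,9,6,3,2,1}  Σμ=0+0+1+(-1)+(-1)+1=0
d|24:{1,2,3,4,6,8,12,24}  Σμ=1+(-1)+(-1)+0+1+0+0+0=0
[q^28] μ(1)=1,μ(2)=-1,μ(4)=0,μ(7)=-1,μ(14)=1,μ(28)=0 ⇒ 0
q^40  k|40↦μ(k): 1:1 2:-1 4:0 5:-1 8:0 10:1 20:0 40:0  a_40=0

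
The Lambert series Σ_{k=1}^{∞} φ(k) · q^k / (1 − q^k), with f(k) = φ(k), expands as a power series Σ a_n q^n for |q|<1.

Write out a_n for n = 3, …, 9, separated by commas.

n=3: 3·1 1·3  φ→[2+1]=3
n=4: 4·1 2·2 1·4  φ→[2+1+1]=4
d|5:{1,5}  Σφ=1+4=5
[q^6] φ(6)=2,φ(3)=2,φ(2)=1,φ(1)=1 ⇒ 6
n=7: 1·7 7·1  φ→[1+6]=7
d|8:{8,4,2,1}  Σφ=4+2+1+1=8
[q^9] φ(9)=6,φ(3)=2,φ(1)=1 ⇒ 9

3, 4, 5, 6, 7, 8, 9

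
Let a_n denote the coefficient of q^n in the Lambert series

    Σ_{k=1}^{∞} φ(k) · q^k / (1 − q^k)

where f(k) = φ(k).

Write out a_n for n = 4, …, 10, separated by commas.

[q^4] φ(4)=2,φ(2)=1,φ(1)=1 ⇒ 4
d|5:{5,1}  Σφ=4+1=5
[q^6] φ(6)=2,φ(3)=2,φ(2)=1,φ(1)=1 ⇒ 6
q^7  k|7↦φ(k): 1:1 7:6  a_7=7
d|8:{8,4,2,1}  Σφ=4+2+1+1=8
d|9:{9,3,1}  Σφ=6+2+1=9
[q^10] φ(10)=4,φ(5)=4,φ(2)=1,φ(1)=1 ⇒ 10

4, 5, 6, 7, 8, 9, 10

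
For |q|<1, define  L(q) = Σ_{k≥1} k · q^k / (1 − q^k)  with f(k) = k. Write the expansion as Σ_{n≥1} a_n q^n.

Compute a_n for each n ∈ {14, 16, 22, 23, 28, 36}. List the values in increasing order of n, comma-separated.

d|14:{14,7,2,1}  Σf=14+7+2+1=24
[q^16] f(1)=1,f(2)=2,f(4)=4,f(8)=8,f(16)=16 ⇒ 31
n=22: 1·22 2·11 11·2 22·1  f→[1+2+11+22]=36
[q^23] f(1)=1,f(23)=23 ⇒ 24
[q^28] f(28)=28,f(14)=14,f(7)=7,f(4)=4,f(2)=2,f(1)=1 ⇒ 56
q^36  k|36↦f(k): 1:1 2:2 3:3 4:4 6:6 9:9 12:12 18:18 36:36  a_36=91

24, 31, 36, 24, 56, 91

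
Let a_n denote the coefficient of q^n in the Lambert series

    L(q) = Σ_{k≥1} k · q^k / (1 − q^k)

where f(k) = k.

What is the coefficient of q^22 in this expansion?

a_22 = 36

n=22: 22·1 11·2 2·11 1·22  f→[22+11+2+1]=36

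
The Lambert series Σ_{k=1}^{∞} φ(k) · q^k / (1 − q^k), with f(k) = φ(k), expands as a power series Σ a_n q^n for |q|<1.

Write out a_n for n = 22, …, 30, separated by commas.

[q^22] φ(1)=1,φ(2)=1,φ(11)=10,φ(22)=10 ⇒ 22
[q^23] φ(1)=1,φ(23)=22 ⇒ 23
n=24: 1·24 2·12 3·8 4·6 6·4 8·3 12·2 24·1  φ→[1+1+2+2+2+4+4+8]=24
d|25:{1,5,25}  Σφ=1+4+20=25
n=26: 1·26 2·13 13·2 26·1  φ→[1+1+12+12]=26
n=27: 27·1 9·3 3·9 1·27  φ→[18+6+2+1]=27
[q^28] φ(28)=12,φ(14)=6,φ(7)=6,φ(4)=2,φ(2)=1,φ(1)=1 ⇒ 28
q^29  k|29↦φ(k): 29:28 1:1  a_29=29
q^30  k|30↦φ(k): 30:8 15:8 10:4 6:2 5:4 3:2 2:1 1:1  a_30=30

22, 23, 24, 25, 26, 27, 28, 29, 30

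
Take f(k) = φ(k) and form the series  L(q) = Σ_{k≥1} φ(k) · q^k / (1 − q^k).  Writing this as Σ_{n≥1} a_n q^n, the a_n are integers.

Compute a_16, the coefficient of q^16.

d|16:{16,8,4,2,1}  Σφ=8+4+2+1+1=16

a_16 = 16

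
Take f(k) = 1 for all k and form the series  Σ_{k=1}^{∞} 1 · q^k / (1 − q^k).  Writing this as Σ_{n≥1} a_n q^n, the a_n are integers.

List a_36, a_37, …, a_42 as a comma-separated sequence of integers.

9, 2, 4, 4, 8, 2, 8

q^36  k|36↦f(k): 1:1 2:1 3:1 4:1 6:1 9:1 12:1 18:1 36:1  a_36=9
n=37: 37·1 1·37  f→[1+1]=2
q^38  k|38↦f(k): 38:1 19:1 2:1 1:1  a_38=4
[q^39] f(39)=1,f(13)=1,f(3)=1,f(1)=1 ⇒ 4
[q^40] f(1)=1,f(2)=1,f(4)=1,f(5)=1,f(8)=1,f(10)=1,f(20)=1,f(40)=1 ⇒ 8
q^41  k|41↦f(k): 41:1 1:1  a_41=2
n=42: 42·1 21·2 14·3 7·6 6·7 3·14 2·21 1·42  f→[1+1+1+1+1+1+1+1]=8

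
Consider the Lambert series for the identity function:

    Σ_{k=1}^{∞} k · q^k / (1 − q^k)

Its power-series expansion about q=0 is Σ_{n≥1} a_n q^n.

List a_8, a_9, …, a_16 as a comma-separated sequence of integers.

15, 13, 18, 12, 28, 14, 24, 24, 31

n=8: 8·1 4·2 2·4 1·8  f→[8+4+2+1]=15
n=9: 9·1 3·3 1·9  f→[9+3+1]=13
[q^10] f(10)=10,f(5)=5,f(2)=2,f(1)=1 ⇒ 18
q^11  k|11↦f(k): 1:1 11:11  a_11=12
[q^12] f(1)=1,f(2)=2,f(3)=3,f(4)=4,f(6)=6,f(12)=12 ⇒ 28
d|13:{13,1}  Σf=13+1=14
n=14: 14·1 7·2 2·7 1·14  f→[14+7+2+1]=24
d|15:{1,3,5,15}  Σf=1+3+5+15=24
q^16  k|16↦f(k): 16:16 8:8 4:4 2:2 1:1  a_16=31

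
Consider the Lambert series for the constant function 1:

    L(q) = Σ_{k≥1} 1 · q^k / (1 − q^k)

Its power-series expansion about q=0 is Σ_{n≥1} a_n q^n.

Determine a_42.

a_42 = 8

q^42  k|42↦f(k): 42:1 21:1 14:1 7:1 6:1 3:1 2:1 1:1  a_42=8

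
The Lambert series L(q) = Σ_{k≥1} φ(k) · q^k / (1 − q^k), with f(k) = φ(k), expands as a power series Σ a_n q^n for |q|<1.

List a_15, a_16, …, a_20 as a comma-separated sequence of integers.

d|15:{15,5,3,1}  Σφ=8+4+2+1=15
n=16: 16·1 8·2 4·4 2·8 1·16  φ→[8+4+2+1+1]=16
[q^17] φ(17)=16,φ(1)=1 ⇒ 17
d|18:{1,2,3,6,9,18}  Σφ=1+1+2+2+6+6=18
d|19:{19,1}  Σφ=18+1=19
d|20:{20,10,5,4,2,1}  Σφ=8+4+4+2+1+1=20

15, 16, 17, 18, 19, 20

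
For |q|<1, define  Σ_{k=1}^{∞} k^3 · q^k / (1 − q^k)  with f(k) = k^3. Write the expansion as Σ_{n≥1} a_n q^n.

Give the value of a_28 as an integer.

a_28 = 25112

q^28  k|28↦f(k): 1:1 2:8 4:64 7:343 14:2744 28:21952  a_28=25112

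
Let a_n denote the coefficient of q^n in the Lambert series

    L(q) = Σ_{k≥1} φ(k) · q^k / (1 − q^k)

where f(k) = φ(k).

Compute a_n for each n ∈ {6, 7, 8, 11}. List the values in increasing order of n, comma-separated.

n=6: 6·1 3·2 2·3 1·6  φ→[2+2+1+1]=6
[q^7] φ(7)=6,φ(1)=1 ⇒ 7
[q^8] φ(8)=4,φ(4)=2,φ(2)=1,φ(1)=1 ⇒ 8
[q^11] φ(11)=10,φ(1)=1 ⇒ 11

6, 7, 8, 11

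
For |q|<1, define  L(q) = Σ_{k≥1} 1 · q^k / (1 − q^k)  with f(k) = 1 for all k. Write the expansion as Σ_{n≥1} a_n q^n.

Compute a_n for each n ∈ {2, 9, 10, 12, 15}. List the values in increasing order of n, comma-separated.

d|2:{1,2}  Σf=1+1=2
n=9: 9·1 3·3 1·9  f→[1+1+1]=3
n=10: 1·10 2·5 5·2 10·1  f→[1+1+1+1]=4
q^12  k|12↦f(k): 12:1 6:1 4:1 3:1 2:1 1:1  a_12=6
[q^15] f(15)=1,f(5)=1,f(3)=1,f(1)=1 ⇒ 4

2, 3, 4, 6, 4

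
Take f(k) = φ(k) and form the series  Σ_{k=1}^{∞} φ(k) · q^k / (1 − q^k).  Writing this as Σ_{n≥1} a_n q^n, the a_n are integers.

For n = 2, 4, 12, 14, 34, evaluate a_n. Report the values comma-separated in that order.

q^2  k|2↦φ(k): 2:1 1:1  a_2=2
q^4  k|4↦φ(k): 1:1 2:1 4:2  a_4=4
[q^12] φ(1)=1,φ(2)=1,φ(3)=2,φ(4)=2,φ(6)=2,φ(12)=4 ⇒ 12
q^14  k|14↦φ(k): 1:1 2:1 7:6 14:6  a_14=14
[q^34] φ(34)=16,φ(17)=16,φ(2)=1,φ(1)=1 ⇒ 34

2, 4, 12, 14, 34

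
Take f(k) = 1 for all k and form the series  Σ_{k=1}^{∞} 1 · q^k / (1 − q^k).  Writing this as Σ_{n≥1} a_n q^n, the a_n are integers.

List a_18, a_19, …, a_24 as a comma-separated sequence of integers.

6, 2, 6, 4, 4, 2, 8

d|18:{18,9,6,3,2,1}  Σf=1+1+1+1+1+1=6
q^19  k|19↦f(k): 1:1 19:1  a_19=2
d|20:{1,2,4,5,10,20}  Σf=1+1+1+1+1+1=6
q^21  k|21↦f(k): 1:1 3:1 7:1 21:1  a_21=4
d|22:{22,11,2,1}  Σf=1+1+1+1=4
[q^23] f(23)=1,f(1)=1 ⇒ 2
d|24:{24,12,8,6,4,3,2,1}  Σf=1+1+1+1+1+1+1+1=8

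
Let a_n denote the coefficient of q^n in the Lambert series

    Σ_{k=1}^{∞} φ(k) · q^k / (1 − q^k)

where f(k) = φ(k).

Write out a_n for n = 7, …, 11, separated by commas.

n=7: 1·7 7·1  φ→[1+6]=7
d|8:{1,2,4,8}  Σφ=1+1+2+4=8
[q^9] φ(9)=6,φ(3)=2,φ(1)=1 ⇒ 9
q^10  k|10↦φ(k): 1:1 2:1 5:4 10:4  a_10=10
q^11  k|11↦φ(k): 11:10 1:1  a_11=11

7, 8, 9, 10, 11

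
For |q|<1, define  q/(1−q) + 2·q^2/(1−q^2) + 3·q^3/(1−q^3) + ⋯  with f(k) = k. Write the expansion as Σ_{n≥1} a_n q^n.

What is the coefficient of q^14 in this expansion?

[q^14] f(1)=1,f(2)=2,f(7)=7,f(14)=14 ⇒ 24

a_14 = 24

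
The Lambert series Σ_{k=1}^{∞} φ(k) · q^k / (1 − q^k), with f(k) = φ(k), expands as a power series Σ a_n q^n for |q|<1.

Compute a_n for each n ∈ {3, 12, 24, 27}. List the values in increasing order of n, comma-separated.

n=3: 1·3 3·1  φ→[1+2]=3
d|12:{1,2,3,4,6,12}  Σφ=1+1+2+2+2+4=12
q^24  k|24↦φ(k): 1:1 2:1 3:2 4:2 6:2 8:4 12:4 24:8  a_24=24
q^27  k|27↦φ(k): 1:1 3:2 9:6 27:18  a_27=27

3, 12, 24, 27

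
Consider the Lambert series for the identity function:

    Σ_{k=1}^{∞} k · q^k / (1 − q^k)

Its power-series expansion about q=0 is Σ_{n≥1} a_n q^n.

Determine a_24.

a_24 = 60

n=24: 24·1 12·2 8·3 6·4 4·6 3·8 2·12 1·24  f→[24+12+8+6+4+3+2+1]=60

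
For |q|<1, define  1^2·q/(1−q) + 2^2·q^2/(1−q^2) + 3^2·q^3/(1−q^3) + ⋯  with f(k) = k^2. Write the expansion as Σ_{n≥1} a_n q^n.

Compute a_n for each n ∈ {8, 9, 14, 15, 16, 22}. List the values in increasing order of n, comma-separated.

85, 91, 250, 260, 341, 610

[q^8] f(1)=1,f(2)=4,f(4)=16,f(8)=64 ⇒ 85
n=9: 1·9 3·3 9·1  f→[1+9+81]=91
[q^14] f(14)=196,f(7)=49,f(2)=4,f(1)=1 ⇒ 250
[q^15] f(15)=225,f(5)=25,f(3)=9,f(1)=1 ⇒ 260
[q^16] f(1)=1,f(2)=4,f(4)=16,f(8)=64,f(16)=256 ⇒ 341
n=22: 1·22 2·11 11·2 22·1  f→[1+4+121+484]=610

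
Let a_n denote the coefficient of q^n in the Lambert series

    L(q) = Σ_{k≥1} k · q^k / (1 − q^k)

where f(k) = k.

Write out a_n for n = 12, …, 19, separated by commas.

28, 14, 24, 24, 31, 18, 39, 20

[q^12] f(12)=12,f(6)=6,f(4)=4,f(3)=3,f(2)=2,f(1)=1 ⇒ 28
q^13  k|13↦f(k): 13:13 1:1  a_13=14
d|14:{1,2,7,14}  Σf=1+2+7+14=24
d|15:{15,5,3,1}  Σf=15+5+3+1=24
n=16: 1·16 2·8 4·4 8·2 16·1  f→[1+2+4+8+16]=31
q^17  k|17↦f(k): 17:17 1:1  a_17=18
q^18  k|18↦f(k): 18:18 9:9 6:6 3:3 2:2 1:1  a_18=39
[q^19] f(19)=19,f(1)=1 ⇒ 20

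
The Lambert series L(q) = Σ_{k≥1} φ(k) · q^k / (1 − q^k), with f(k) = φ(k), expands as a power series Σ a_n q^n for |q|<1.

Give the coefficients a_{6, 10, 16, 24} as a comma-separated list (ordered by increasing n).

[q^6] φ(1)=1,φ(2)=1,φ(3)=2,φ(6)=2 ⇒ 6
d|10:{1,2,5,10}  Σφ=1+1+4+4=10
q^16  k|16↦φ(k): 16:8 8:4 4:2 2:1 1:1  a_16=16
[q^24] φ(24)=8,φ(12)=4,φ(8)=4,φ(6)=2,φ(4)=2,φ(3)=2,φ(2)=1,φ(1)=1 ⇒ 24

6, 10, 16, 24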